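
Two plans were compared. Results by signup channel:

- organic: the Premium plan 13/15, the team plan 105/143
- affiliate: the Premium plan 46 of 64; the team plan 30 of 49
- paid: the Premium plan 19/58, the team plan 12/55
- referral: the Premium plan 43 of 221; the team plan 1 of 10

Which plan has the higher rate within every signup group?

the Premium plan

Organic: the Premium plan 13/15 = 86.7%, the team plan 105/143 = 73.4% → the Premium plan
Affiliate: the Premium plan 46/64 = 71.9%, the team plan 30/49 = 61.2% → the Premium plan
Paid: the Premium plan 19/58 = 32.8%, the team plan 12/55 = 21.8% → the Premium plan
Referral: the Premium plan 43/221 = 19.5%, the team plan 1/10 = 10.0% → the Premium plan
The Premium plan has the higher rate in all 4 groups.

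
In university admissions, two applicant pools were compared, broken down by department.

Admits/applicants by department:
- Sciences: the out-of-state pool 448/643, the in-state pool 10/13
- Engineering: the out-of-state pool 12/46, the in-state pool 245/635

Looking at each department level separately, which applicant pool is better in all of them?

the in-state pool

Sciences: the out-of-state pool 448/643 = 69.7%, the in-state pool 10/13 = 76.9% → the in-state pool
Engineering: the out-of-state pool 12/46 = 26.1%, the in-state pool 245/635 = 38.6% → the in-state pool
The in-state pool has the higher rate in both groups.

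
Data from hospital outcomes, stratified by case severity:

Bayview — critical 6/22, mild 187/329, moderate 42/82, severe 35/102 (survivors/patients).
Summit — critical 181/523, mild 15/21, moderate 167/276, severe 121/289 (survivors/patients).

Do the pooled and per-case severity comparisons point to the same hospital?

No

Critical: Bayview 6/22 = 27.3%, Summit 181/523 = 34.6% → Summit
Mild: Bayview 187/329 = 56.8%, Summit 15/21 = 71.4% → Summit
Moderate: Bayview 42/82 = 51.2%, Summit 167/276 = 60.5% → Summit
Severe: Bayview 35/102 = 34.3%, Summit 121/289 = 41.9% → Summit
Overall: Bayview 270/535 = 50.5%, Summit 484/1109 = 43.6% → Bayview
Summit wins each case group but Bayview wins overall — the comparison reverses. Summit's patients skew toward critical, which has a lower base rate.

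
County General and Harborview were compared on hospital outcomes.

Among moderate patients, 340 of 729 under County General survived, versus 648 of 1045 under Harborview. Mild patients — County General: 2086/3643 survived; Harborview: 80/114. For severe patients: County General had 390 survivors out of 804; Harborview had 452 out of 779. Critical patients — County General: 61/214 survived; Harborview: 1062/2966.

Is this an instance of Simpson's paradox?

Moderate: County General 340/729 = 46.6%, Harborview 648/1045 = 62.0% → Harborview
Mild: County General 2086/3643 = 57.3%, Harborview 80/114 = 70.2% → Harborview
Severe: County General 390/804 = 48.5%, Harborview 452/779 = 58.0% → Harborview
Critical: County General 61/214 = 28.5%, Harborview 1062/2966 = 35.8% → Harborview
Overall: County General 2877/5390 = 53.4%, Harborview 2242/4904 = 45.7% → County General
Harborview wins each case group but County General wins overall — the comparison reverses. Harborview's patients skew toward critical, which has a lower base rate.

Yes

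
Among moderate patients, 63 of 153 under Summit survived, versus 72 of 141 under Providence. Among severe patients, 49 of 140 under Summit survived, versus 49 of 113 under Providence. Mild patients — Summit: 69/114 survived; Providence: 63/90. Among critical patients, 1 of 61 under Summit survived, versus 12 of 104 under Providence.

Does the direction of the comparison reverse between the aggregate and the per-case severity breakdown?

Moderate: Summit 63/153 = 41.2%, Providence 72/141 = 51.1% → Providence
Severe: Summit 49/140 = 35.0%, Providence 49/113 = 43.4% → Providence
Mild: Summit 69/114 = 60.5%, Providence 63/90 = 70.0% → Providence
Critical: Summit 1/61 = 1.6%, Providence 12/104 = 11.5% → Providence
Overall: Summit 182/468 = 38.9%, Providence 196/448 = 43.8% → Providence
Providence wins overall and in every case group — no reversal.

No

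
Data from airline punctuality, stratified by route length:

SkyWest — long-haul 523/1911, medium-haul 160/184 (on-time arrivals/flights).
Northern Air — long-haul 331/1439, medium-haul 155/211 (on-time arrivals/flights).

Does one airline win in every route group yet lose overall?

Long-haul: SkyWest 523/1911 = 27.4%, Northern Air 331/1439 = 23.0% → SkyWest
Medium-haul: SkyWest 160/184 = 87.0%, Northern Air 155/211 = 73.5% → SkyWest
Overall: SkyWest 683/2095 = 32.6%, Northern Air 486/1650 = 29.5% → SkyWest
SkyWest wins overall and in every route group — no reversal.

No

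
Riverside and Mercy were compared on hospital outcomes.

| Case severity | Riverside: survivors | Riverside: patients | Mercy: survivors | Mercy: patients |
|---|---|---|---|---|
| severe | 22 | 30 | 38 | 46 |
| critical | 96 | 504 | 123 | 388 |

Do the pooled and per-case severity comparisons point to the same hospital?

Severe: Riverside 22/30 = 73.3%, Mercy 38/46 = 82.6% → Mercy
Critical: Riverside 96/504 = 19.0%, Mercy 123/388 = 31.7% → Mercy
Overall: Riverside 118/534 = 22.1%, Mercy 161/434 = 37.1% → Mercy
Mercy wins overall and in every case group — no reversal.

Yes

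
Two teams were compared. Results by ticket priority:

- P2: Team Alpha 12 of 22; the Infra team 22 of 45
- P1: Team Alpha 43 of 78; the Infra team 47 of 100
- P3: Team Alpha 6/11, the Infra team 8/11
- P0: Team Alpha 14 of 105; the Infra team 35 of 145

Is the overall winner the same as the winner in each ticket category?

No

P2: Team Alpha 12/22 = 54.5%, the Infra team 22/45 = 48.9% → Team Alpha
P1: Team Alpha 43/78 = 55.1%, the Infra team 47/100 = 47.0% → Team Alpha
P3: Team Alpha 6/11 = 54.5%, the Infra team 8/11 = 72.7% → the Infra team
P0: Team Alpha 14/105 = 13.3%, the Infra team 35/145 = 24.1% → the Infra team
Overall: Team Alpha 75/216 = 34.7%, the Infra team 112/301 = 37.2% → the Infra team
Neither sweeps: Team Alpha wins 2 of 4 groups, the Infra team wins 2. The Infra team wins overall but not every group — no Simpson reversal.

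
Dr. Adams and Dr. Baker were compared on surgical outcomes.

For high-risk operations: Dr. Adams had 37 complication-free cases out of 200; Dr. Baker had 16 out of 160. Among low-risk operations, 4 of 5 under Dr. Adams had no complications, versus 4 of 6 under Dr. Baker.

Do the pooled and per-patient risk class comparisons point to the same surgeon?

High-risk: Dr. Adams 37/200 = 18.5%, Dr. Baker 16/160 = 10.0% → Dr. Adams
Low-risk: Dr. Adams 4/5 = 80.0%, Dr. Baker 4/6 = 66.7% → Dr. Adams
Overall: Dr. Adams 41/205 = 20.0%, Dr. Baker 20/166 = 12.0% → Dr. Adams
Dr. Adams wins overall and in every patient risk group — no reversal.

Yes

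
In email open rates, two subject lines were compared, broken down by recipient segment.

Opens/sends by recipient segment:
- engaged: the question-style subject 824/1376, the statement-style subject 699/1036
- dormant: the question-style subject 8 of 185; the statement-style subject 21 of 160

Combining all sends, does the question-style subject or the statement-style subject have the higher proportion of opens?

the statement-style subject

Engaged: the question-style subject 824/1376 = 59.9%, the statement-style subject 699/1036 = 67.5% → the statement-style subject
Dormant: the question-style subject 8/185 = 4.3%, the statement-style subject 21/160 = 13.1% → the statement-style subject
Overall: the question-style subject 832/1561 = 53.3%, the statement-style subject 720/1196 = 60.2% → the statement-style subject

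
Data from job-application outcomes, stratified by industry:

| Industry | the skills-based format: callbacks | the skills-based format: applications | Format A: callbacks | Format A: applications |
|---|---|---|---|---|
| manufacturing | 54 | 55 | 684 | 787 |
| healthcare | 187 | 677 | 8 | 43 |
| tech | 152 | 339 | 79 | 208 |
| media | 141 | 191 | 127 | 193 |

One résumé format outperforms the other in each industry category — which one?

Manufacturing: the skills-based format 54/55 = 98.2%, Format A 684/787 = 86.9% → the skills-based format
Healthcare: the skills-based format 187/677 = 27.6%, Format A 8/43 = 18.6% → the skills-based format
Tech: the skills-based format 152/339 = 44.8%, Format A 79/208 = 38.0% → the skills-based format
Media: the skills-based format 141/191 = 73.8%, Format A 127/193 = 65.8% → the skills-based format
The skills-based format has the higher rate in all 4 groups.

the skills-based format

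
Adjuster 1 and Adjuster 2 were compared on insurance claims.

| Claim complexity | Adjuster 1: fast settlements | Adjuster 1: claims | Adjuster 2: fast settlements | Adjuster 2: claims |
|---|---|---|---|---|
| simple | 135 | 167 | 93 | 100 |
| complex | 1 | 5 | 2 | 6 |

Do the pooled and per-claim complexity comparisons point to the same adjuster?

Yes

Simple: Adjuster 1 135/167 = 80.8%, Adjuster 2 93/100 = 93.0% → Adjuster 2
Complex: Adjuster 1 1/5 = 20.0%, Adjuster 2 2/6 = 33.3% → Adjuster 2
Overall: Adjuster 1 136/172 = 79.1%, Adjuster 2 95/106 = 89.6% → Adjuster 2
Adjuster 2 wins overall and in every claim group — no reversal.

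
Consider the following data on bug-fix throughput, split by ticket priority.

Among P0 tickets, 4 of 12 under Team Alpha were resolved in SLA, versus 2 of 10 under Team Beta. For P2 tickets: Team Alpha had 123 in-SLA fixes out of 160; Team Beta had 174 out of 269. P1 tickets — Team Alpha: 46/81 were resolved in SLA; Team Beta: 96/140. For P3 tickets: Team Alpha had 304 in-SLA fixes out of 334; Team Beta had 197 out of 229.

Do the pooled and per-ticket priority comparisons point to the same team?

No

P0: Team Alpha 4/12 = 33.3%, Team Beta 2/10 = 20.0% → Team Alpha
P2: Team Alpha 123/160 = 76.9%, Team Beta 174/269 = 64.7% → Team Alpha
P1: Team Alpha 46/81 = 56.8%, Team Beta 96/140 = 68.6% → Team Beta
P3: Team Alpha 304/334 = 91.0%, Team Beta 197/229 = 86.0% → Team Alpha
Overall: Team Alpha 477/587 = 81.3%, Team Beta 469/648 = 72.4% → Team Alpha
Neither sweeps: Team Alpha wins 3 of 4 groups, Team Beta wins 1. Team Alpha wins overall but not every group — no Simpson reversal.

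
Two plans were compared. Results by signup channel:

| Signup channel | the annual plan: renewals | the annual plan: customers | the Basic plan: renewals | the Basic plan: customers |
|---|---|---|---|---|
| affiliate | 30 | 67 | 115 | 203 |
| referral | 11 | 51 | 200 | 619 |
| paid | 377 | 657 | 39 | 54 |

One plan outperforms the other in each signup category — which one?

the Basic plan

Affiliate: the annual plan 30/67 = 44.8%, the Basic plan 115/203 = 56.7% → the Basic plan
Referral: the annual plan 11/51 = 21.6%, the Basic plan 200/619 = 32.3% → the Basic plan
Paid: the annual plan 377/657 = 57.4%, the Basic plan 39/54 = 72.2% → the Basic plan
The Basic plan has the higher rate in all 3 groups.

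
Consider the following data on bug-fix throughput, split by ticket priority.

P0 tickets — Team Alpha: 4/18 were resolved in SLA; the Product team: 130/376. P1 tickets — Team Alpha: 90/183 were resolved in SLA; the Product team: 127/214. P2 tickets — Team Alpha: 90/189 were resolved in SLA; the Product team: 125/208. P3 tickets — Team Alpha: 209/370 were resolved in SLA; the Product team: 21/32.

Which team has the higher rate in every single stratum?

P0: Team Alpha 4/18 = 22.2%, the Product team 130/376 = 34.6% → the Product team
P1: Team Alpha 90/183 = 49.2%, the Product team 127/214 = 59.3% → the Product team
P2: Team Alpha 90/189 = 47.6%, the Product team 125/208 = 60.1% → the Product team
P3: Team Alpha 209/370 = 56.5%, the Product team 21/32 = 65.6% → the Product team
The Product team has the higher rate in all 4 groups.

the Product team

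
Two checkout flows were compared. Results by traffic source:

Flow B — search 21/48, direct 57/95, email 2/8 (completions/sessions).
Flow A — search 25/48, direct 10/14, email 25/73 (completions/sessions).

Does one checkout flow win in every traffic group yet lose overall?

Yes

Search: Flow B 21/48 = 43.8%, Flow A 25/48 = 52.1% → Flow A
Direct: Flow B 57/95 = 60.0%, Flow A 10/14 = 71.4% → Flow A
Email: Flow B 2/8 = 25.0%, Flow A 25/73 = 34.2% → Flow A
Overall: Flow B 80/151 = 53.0%, Flow A 60/135 = 44.4% → Flow B
Flow A wins each traffic group but Flow B wins overall — the comparison reverses. Flow A's sessions skew toward email, which has a lower base rate.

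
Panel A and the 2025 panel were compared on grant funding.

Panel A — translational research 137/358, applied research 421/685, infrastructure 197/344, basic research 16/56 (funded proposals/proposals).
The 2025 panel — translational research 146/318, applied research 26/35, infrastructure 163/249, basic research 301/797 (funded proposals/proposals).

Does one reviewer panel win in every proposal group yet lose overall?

Yes

Translational research: Panel A 137/358 = 38.3%, the 2025 panel 146/318 = 45.9% → the 2025 panel
Applied research: Panel A 421/685 = 61.5%, the 2025 panel 26/35 = 74.3% → the 2025 panel
Infrastructure: Panel A 197/344 = 57.3%, the 2025 panel 163/249 = 65.5% → the 2025 panel
Basic research: Panel A 16/56 = 28.6%, the 2025 panel 301/797 = 37.8% → the 2025 panel
Overall: Panel A 771/1443 = 53.4%, the 2025 panel 636/1399 = 45.5% → Panel A
The 2025 panel wins each proposal group but Panel A wins overall — the comparison reverses. The 2025 panel's proposals skew toward basic research, which has a lower base rate.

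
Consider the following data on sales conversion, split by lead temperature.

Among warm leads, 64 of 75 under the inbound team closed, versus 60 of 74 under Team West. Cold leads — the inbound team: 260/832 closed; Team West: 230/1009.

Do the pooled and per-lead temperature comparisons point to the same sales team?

Yes

Warm: the inbound team 64/75 = 85.3%, Team West 60/74 = 81.1% → the inbound team
Cold: the inbound team 260/832 = 31.2%, Team West 230/1009 = 22.8% → the inbound team
Overall: the inbound team 324/907 = 35.7%, Team West 290/1083 = 26.8% → the inbound team
The inbound team wins overall and in every lead group — no reversal.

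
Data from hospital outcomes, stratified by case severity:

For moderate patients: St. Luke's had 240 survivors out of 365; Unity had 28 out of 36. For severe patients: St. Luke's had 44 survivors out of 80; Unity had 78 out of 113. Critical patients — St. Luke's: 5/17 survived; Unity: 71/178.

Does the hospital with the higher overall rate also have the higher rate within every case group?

No

Moderate: St. Luke's 240/365 = 65.8%, Unity 28/36 = 77.8% → Unity
Severe: St. Luke's 44/80 = 55.0%, Unity 78/113 = 69.0% → Unity
Critical: St. Luke's 5/17 = 29.4%, Unity 71/178 = 39.9% → Unity
Overall: St. Luke's 289/462 = 62.6%, Unity 177/327 = 54.1% → St. Luke's
Unity wins each case group but St. Luke's wins overall — the comparison reverses. Unity's patients skew toward critical, which has a lower base rate.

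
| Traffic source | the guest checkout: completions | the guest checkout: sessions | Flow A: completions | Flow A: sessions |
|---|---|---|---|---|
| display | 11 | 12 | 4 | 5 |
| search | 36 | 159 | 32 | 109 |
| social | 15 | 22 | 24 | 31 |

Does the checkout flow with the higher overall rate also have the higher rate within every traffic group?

Display: the guest checkout 11/12 = 91.7%, Flow A 4/5 = 80.0% → the guest checkout
Search: the guest checkout 36/159 = 22.6%, Flow A 32/109 = 29.4% → Flow A
Social: the guest checkout 15/22 = 68.2%, Flow A 24/31 = 77.4% → Flow A
Overall: the guest checkout 62/193 = 32.1%, Flow A 60/145 = 41.4% → Flow A
Neither sweeps: the guest checkout wins 1 of 3 groups, Flow A wins 2. Flow A wins overall but not every group — no Simpson reversal.

No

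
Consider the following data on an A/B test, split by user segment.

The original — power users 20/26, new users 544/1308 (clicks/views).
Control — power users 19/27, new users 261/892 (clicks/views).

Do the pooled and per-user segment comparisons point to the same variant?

Yes

Power users: the original 20/26 = 76.9%, Control 19/27 = 70.4% → the original
New users: the original 544/1308 = 41.6%, Control 261/892 = 29.3% → the original
Overall: the original 564/1334 = 42.3%, Control 280/919 = 30.5% → the original
The original wins overall and in every user group — no reversal.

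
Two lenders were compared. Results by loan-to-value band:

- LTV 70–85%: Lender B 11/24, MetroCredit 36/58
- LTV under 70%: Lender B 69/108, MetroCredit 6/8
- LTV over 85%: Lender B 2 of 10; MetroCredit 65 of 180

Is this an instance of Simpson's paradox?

LTV 70–85%: Lender B 11/24 = 45.8%, MetroCredit 36/58 = 62.1% → MetroCredit
LTV under 70%: Lender B 69/108 = 63.9%, MetroCredit 6/8 = 75.0% → MetroCredit
LTV over 85%: Lender B 2/10 = 20.0%, MetroCredit 65/180 = 36.1% → MetroCredit
Overall: Lender B 82/142 = 57.7%, MetroCredit 107/246 = 43.5% → Lender B
MetroCredit wins each loan-to-value group but Lender B wins overall — the comparison reverses. MetroCredit's loans skew toward LTV over 85%, which has a lower base rate.

Yes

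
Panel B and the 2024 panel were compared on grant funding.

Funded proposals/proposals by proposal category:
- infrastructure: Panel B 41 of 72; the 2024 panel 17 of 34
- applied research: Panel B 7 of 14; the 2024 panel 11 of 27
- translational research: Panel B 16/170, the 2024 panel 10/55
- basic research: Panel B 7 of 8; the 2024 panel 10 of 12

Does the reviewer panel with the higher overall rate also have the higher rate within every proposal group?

No

Infrastructure: Panel B 41/72 = 56.9%, the 2024 panel 17/34 = 50.0% → Panel B
Applied research: Panel B 7/14 = 50.0%, the 2024 panel 11/27 = 40.7% → Panel B
Translational research: Panel B 16/170 = 9.4%, the 2024 panel 10/55 = 18.2% → the 2024 panel
Basic research: Panel B 7/8 = 87.5%, the 2024 panel 10/12 = 83.3% → Panel B
Overall: Panel B 71/264 = 26.9%, the 2024 panel 48/128 = 37.5% → the 2024 panel
Neither sweeps: Panel B wins 3 of 4 groups, the 2024 panel wins 1. The 2024 panel wins overall but not every group — no Simpson reversal.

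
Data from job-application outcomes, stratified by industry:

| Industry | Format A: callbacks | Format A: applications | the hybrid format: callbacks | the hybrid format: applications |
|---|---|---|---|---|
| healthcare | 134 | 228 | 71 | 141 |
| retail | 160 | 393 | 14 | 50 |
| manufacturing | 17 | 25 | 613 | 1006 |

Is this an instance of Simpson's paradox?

Healthcare: Format A 134/228 = 58.8%, the hybrid format 71/141 = 50.4% → Format A
Retail: Format A 160/393 = 40.7%, the hybrid format 14/50 = 28.0% → Format A
Manufacturing: Format A 17/25 = 68.0%, the hybrid format 613/1006 = 60.9% → Format A
Overall: Format A 311/646 = 48.1%, the hybrid format 698/1197 = 58.3% → the hybrid format
Format A wins each industry group but the hybrid format wins overall — the comparison reverses. Format A's applications skew toward retail, which has a lower base rate.

Yes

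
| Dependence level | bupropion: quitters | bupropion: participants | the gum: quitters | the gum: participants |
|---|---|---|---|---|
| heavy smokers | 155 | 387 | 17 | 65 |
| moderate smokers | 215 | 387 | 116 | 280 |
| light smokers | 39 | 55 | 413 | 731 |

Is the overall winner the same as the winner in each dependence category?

No

Heavy smokers: bupropion 155/387 = 40.1%, the gum 17/65 = 26.2% → bupropion
Moderate smokers: bupropion 215/387 = 55.6%, the gum 116/280 = 41.4% → bupropion
Light smokers: bupropion 39/55 = 70.9%, the gum 413/731 = 56.5% → bupropion
Overall: bupropion 409/829 = 49.3%, the gum 546/1076 = 50.7% → the gum
Bupropion wins each dependence group but the gum wins overall — the comparison reverses. Bupropion's participants skew toward heavy smokers, which has a lower base rate.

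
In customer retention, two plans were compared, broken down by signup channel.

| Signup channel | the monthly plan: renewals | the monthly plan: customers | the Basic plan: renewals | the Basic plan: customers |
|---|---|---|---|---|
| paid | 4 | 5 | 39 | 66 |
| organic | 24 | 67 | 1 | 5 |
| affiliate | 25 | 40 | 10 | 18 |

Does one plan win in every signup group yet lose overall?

Yes

Paid: the monthly plan 4/5 = 80.0%, the Basic plan 39/66 = 59.1% → the monthly plan
Organic: the monthly plan 24/67 = 35.8%, the Basic plan 1/5 = 20.0% → the monthly plan
Affiliate: the monthly plan 25/40 = 62.5%, the Basic plan 10/18 = 55.6% → the monthly plan
Overall: the monthly plan 53/112 = 47.3%, the Basic plan 50/89 = 56.2% → the Basic plan
The monthly plan wins each signup group but the Basic plan wins overall — the comparison reverses. The monthly plan's customers skew toward organic, which has a lower base rate.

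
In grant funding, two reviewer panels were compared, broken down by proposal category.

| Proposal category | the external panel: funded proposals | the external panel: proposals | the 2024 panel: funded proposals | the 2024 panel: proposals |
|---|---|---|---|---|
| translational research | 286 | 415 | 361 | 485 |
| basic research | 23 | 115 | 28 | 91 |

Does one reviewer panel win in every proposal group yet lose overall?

Translational research: the external panel 286/415 = 68.9%, the 2024 panel 361/485 = 74.4% → the 2024 panel
Basic research: the external panel 23/115 = 20.0%, the 2024 panel 28/91 = 30.8% → the 2024 panel
Overall: the external panel 309/530 = 58.3%, the 2024 panel 389/576 = 67.5% → the 2024 panel
The 2024 panel wins overall and in every proposal group — no reversal.

No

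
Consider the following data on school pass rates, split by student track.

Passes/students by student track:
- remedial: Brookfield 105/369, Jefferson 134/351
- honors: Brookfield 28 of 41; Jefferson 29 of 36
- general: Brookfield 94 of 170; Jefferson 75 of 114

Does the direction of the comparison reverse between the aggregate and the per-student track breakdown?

Remedial: Brookfield 105/369 = 28.5%, Jefferson 134/351 = 38.2% → Jefferson
Honors: Brookfield 28/41 = 68.3%, Jefferson 29/36 = 80.6% → Jefferson
General: Brookfield 94/170 = 55.3%, Jefferson 75/114 = 65.8% → Jefferson
Overall: Brookfield 227/580 = 39.1%, Jefferson 238/501 = 47.5% → Jefferson
Jefferson wins overall and in every student group — no reversal.

No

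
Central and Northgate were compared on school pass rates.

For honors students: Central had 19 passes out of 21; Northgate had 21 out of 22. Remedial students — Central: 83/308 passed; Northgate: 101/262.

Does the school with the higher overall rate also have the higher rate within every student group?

Honors: Central 19/21 = 90.5%, Northgate 21/22 = 95.5% → Northgate
Remedial: Central 83/308 = 26.9%, Northgate 101/262 = 38.5% → Northgate
Overall: Central 102/329 = 31.0%, Northgate 122/284 = 43.0% → Northgate
Northgate wins overall and in every student group — no reversal.

Yes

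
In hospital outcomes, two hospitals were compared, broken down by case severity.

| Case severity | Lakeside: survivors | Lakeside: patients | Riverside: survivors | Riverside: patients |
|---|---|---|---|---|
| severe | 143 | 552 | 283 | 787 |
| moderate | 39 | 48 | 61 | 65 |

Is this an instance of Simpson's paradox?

Severe: Lakeside 143/552 = 25.9%, Riverside 283/787 = 36.0% → Riverside
Moderate: Lakeside 39/48 = 81.2%, Riverside 61/65 = 93.8% → Riverside
Overall: Lakeside 182/600 = 30.3%, Riverside 344/852 = 40.4% → Riverside
Riverside wins overall and in every case group — no reversal.

No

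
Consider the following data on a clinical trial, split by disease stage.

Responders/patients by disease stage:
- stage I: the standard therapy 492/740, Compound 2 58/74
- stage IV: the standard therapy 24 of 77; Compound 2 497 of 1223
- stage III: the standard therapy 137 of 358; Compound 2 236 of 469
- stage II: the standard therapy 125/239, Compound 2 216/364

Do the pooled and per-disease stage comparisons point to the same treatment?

Stage I: the standard therapy 492/740 = 66.5%, Compound 2 58/74 = 78.4% → Compound 2
Stage IV: the standard therapy 24/77 = 31.2%, Compound 2 497/1223 = 40.6% → Compound 2
Stage III: the standard therapy 137/358 = 38.3%, Compound 2 236/469 = 50.3% → Compound 2
Stage II: the standard therapy 125/239 = 52.3%, Compound 2 216/364 = 59.3% → Compound 2
Overall: the standard therapy 778/1414 = 55.0%, Compound 2 1007/2130 = 47.3% → the standard therapy
Compound 2 wins each disease group but the standard therapy wins overall — the comparison reverses. Compound 2's patients skew toward stage IV, which has a lower base rate.

No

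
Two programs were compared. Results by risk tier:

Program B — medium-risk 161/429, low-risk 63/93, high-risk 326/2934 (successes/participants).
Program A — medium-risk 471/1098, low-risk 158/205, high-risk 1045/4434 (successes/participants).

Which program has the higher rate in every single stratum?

Program A

Medium-risk: Program B 161/429 = 37.5%, Program A 471/1098 = 42.9% → Program A
Low-risk: Program B 63/93 = 67.7%, Program A 158/205 = 77.1% → Program A
High-risk: Program B 326/2934 = 11.1%, Program A 1045/4434 = 23.6% → Program A
Program A has the higher rate in all 3 groups.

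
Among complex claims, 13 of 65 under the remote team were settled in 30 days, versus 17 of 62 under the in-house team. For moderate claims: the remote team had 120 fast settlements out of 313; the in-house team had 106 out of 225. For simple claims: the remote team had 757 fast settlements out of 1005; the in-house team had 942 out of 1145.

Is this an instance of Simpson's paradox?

No

Complex: the remote team 13/65 = 20.0%, the in-house team 17/62 = 27.4% → the in-house team
Moderate: the remote team 120/313 = 38.3%, the in-house team 106/225 = 47.1% → the in-house team
Simple: the remote team 757/1005 = 75.3%, the in-house team 942/1145 = 82.3% → the in-house team
Overall: the remote team 890/1383 = 64.4%, the in-house team 1065/1432 = 74.4% → the in-house team
The in-house team wins overall and in every claim group — no reversal.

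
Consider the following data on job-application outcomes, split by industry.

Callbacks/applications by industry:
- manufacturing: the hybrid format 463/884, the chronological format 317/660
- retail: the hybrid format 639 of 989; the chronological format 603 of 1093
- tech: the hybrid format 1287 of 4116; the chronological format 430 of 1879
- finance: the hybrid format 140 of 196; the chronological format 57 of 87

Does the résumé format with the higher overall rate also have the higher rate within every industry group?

Manufacturing: the hybrid format 463/884 = 52.4%, the chronological format 317/660 = 48.0% → the hybrid format
Retail: the hybrid format 639/989 = 64.6%, the chronological format 603/1093 = 55.2% → the hybrid format
Tech: the hybrid format 1287/4116 = 31.3%, the chronological format 430/1879 = 22.9% → the hybrid format
Finance: the hybrid format 140/196 = 71.4%, the chronological format 57/87 = 65.5% → the hybrid format
Overall: the hybrid format 2529/6185 = 40.9%, the chronological format 1407/3719 = 37.8% → the hybrid format
The hybrid format wins overall and in every industry group — no reversal.

Yes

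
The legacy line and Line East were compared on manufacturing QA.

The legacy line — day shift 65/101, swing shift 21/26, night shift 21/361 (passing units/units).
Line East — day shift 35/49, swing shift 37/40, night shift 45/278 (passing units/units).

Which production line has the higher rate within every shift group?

Line East

Day shift: the legacy line 65/101 = 64.4%, Line East 35/49 = 71.4% → Line East
Swing shift: the legacy line 21/26 = 80.8%, Line East 37/40 = 92.5% → Line East
Night shift: the legacy line 21/361 = 5.8%, Line East 45/278 = 16.2% → Line East
Line East has the higher rate in all 3 groups.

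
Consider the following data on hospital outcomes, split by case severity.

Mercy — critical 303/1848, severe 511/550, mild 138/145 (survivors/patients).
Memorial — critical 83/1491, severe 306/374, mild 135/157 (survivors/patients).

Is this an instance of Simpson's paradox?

No

Critical: Mercy 303/1848 = 16.4%, Memorial 83/1491 = 5.6% → Mercy
Severe: Mercy 511/550 = 92.9%, Memorial 306/374 = 81.8% → Mercy
Mild: Mercy 138/145 = 95.2%, Memorial 135/157 = 86.0% → Mercy
Overall: Mercy 952/2543 = 37.4%, Memorial 524/2022 = 25.9% → Mercy
Mercy wins overall and in every case group — no reversal.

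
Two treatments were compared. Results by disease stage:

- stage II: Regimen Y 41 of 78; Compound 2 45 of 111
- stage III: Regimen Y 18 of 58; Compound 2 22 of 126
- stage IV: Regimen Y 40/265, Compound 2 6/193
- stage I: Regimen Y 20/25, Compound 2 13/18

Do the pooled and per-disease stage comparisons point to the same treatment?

Yes

Stage II: Regimen Y 41/78 = 52.6%, Compound 2 45/111 = 40.5% → Regimen Y
Stage III: Regimen Y 18/58 = 31.0%, Compound 2 22/126 = 17.5% → Regimen Y
Stage IV: Regimen Y 40/265 = 15.1%, Compound 2 6/193 = 3.1% → Regimen Y
Stage I: Regimen Y 20/25 = 80.0%, Compound 2 13/18 = 72.2% → Regimen Y
Overall: Regimen Y 119/426 = 27.9%, Compound 2 86/448 = 19.2% → Regimen Y
Regimen Y wins overall and in every disease group — no reversal.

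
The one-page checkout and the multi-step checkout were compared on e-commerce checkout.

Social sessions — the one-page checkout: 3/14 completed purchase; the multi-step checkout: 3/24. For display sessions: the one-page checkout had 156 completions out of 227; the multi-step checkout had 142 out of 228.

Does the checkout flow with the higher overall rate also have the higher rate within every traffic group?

Yes

Social: the one-page checkout 3/14 = 21.4%, the multi-step checkout 3/24 = 12.5% → the one-page checkout
Display: the one-page checkout 156/227 = 68.7%, the multi-step checkout 142/228 = 62.3% → the one-page checkout
Overall: the one-page checkout 159/241 = 66.0%, the multi-step checkout 145/252 = 57.5% → the one-page checkout
The one-page checkout wins overall and in every traffic group — no reversal.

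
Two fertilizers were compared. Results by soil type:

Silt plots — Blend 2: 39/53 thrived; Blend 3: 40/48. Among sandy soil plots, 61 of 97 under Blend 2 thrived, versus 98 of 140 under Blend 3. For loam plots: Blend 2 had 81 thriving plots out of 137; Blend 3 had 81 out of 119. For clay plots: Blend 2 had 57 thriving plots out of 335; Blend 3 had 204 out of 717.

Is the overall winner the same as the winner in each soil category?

Silt: Blend 2 39/53 = 73.6%, Blend 3 40/48 = 83.3% → Blend 3
Sandy soil: Blend 2 61/97 = 62.9%, Blend 3 98/140 = 70.0% → Blend 3
Loam: Blend 2 81/137 = 59.1%, Blend 3 81/119 = 68.1% → Blend 3
Clay: Blend 2 57/335 = 17.0%, Blend 3 204/717 = 28.5% → Blend 3
Overall: Blend 2 238/622 = 38.3%, Blend 3 423/1024 = 41.3% → Blend 3
Blend 3 wins overall and in every soil group — no reversal.

Yes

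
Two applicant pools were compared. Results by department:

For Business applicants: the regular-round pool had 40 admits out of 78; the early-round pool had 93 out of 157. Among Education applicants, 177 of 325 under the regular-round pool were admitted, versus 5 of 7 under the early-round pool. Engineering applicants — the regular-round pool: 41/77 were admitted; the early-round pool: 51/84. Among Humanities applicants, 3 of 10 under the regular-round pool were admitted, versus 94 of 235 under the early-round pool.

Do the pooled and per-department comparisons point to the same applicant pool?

No

Business: the regular-round pool 40/78 = 51.3%, the early-round pool 93/157 = 59.2% → the early-round pool
Education: the regular-round pool 177/325 = 54.5%, the early-round pool 5/7 = 71.4% → the early-round pool
Engineering: the regular-round pool 41/77 = 53.2%, the early-round pool 51/84 = 60.7% → the early-round pool
Humanities: the regular-round pool 3/10 = 30.0%, the early-round pool 94/235 = 40.0% → the early-round pool
Overall: the regular-round pool 261/490 = 53.3%, the early-round pool 243/483 = 50.3% → the regular-round pool
The early-round pool wins each department group but the regular-round pool wins overall — the comparison reverses. The early-round pool's applicants skew toward Humanities, which has a lower base rate.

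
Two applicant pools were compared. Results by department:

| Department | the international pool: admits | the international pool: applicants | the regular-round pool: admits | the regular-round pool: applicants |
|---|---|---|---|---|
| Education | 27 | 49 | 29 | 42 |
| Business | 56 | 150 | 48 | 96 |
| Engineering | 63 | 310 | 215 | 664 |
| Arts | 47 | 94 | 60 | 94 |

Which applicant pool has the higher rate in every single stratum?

the regular-round pool

Education: the international pool 27/49 = 55.1%, the regular-round pool 29/42 = 69.0% → the regular-round pool
Business: the international pool 56/150 = 37.3%, the regular-round pool 48/96 = 50.0% → the regular-round pool
Engineering: the international pool 63/310 = 20.3%, the regular-round pool 215/664 = 32.4% → the regular-round pool
Arts: the international pool 47/94 = 50.0%, the regular-round pool 60/94 = 63.8% → the regular-round pool
The regular-round pool has the higher rate in all 4 groups.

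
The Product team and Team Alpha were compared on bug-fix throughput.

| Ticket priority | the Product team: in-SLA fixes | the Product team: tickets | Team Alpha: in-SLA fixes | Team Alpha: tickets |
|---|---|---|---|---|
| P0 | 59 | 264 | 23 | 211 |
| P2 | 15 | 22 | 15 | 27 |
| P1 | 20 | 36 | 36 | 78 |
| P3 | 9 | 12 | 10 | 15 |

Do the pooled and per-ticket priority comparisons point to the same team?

P0: the Product team 59/264 = 22.3%, Team Alpha 23/211 = 10.9% → the Product team
P2: the Product team 15/22 = 68.2%, Team Alpha 15/27 = 55.6% → the Product team
P1: the Product team 20/36 = 55.6%, Team Alpha 36/78 = 46.2% → the Product team
P3: the Product team 9/12 = 75.0%, Team Alpha 10/15 = 66.7% → the Product team
Overall: the Product team 103/334 = 30.8%, Team Alpha 84/331 = 25.4% → the Product team
The Product team wins overall and in every ticket group — no reversal.

Yes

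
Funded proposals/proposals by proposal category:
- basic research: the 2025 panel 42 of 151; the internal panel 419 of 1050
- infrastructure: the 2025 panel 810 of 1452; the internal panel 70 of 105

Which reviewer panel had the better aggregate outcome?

the 2025 panel

Basic research: the 2025 panel 42/151 = 27.8%, the internal panel 419/1050 = 39.9% → the internal panel
Infrastructure: the 2025 panel 810/1452 = 55.8%, the internal panel 70/105 = 66.7% → the internal panel
Overall: the 2025 panel 852/1603 = 53.2%, the internal panel 489/1155 = 42.3% → the 2025 panel
(The internal panel wins every proposal group but the 2025 panel wins overall — the internal panel's proposals skew toward the low-rate basic research group.)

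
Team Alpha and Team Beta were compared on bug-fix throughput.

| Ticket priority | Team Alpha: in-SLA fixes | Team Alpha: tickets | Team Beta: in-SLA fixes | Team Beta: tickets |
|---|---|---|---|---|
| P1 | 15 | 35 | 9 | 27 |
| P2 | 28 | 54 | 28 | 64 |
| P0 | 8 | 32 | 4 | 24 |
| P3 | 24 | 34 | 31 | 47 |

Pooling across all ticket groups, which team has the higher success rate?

P1: Team Alpha 15/35 = 42.9%, Team Beta 9/27 = 33.3% → Team Alpha
P2: Team Alpha 28/54 = 51.9%, Team Beta 28/64 = 43.8% → Team Alpha
P0: Team Alpha 8/32 = 25.0%, Team Beta 4/24 = 16.7% → Team Alpha
P3: Team Alpha 24/34 = 70.6%, Team Beta 31/47 = 66.0% → Team Alpha
Overall: Team Alpha 75/155 = 48.4%, Team Beta 72/162 = 44.4% → Team Alpha

Team Alpha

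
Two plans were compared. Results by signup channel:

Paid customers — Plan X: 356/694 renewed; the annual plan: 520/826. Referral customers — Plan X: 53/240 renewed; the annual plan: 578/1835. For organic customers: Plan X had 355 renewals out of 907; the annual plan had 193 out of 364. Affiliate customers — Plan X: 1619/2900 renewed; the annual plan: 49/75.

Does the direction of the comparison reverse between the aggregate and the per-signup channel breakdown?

Yes

Paid: Plan X 356/694 = 51.3%, the annual plan 520/826 = 63.0% → the annual plan
Referral: Plan X 53/240 = 22.1%, the annual plan 578/1835 = 31.5% → the annual plan
Organic: Plan X 355/907 = 39.1%, the annual plan 193/364 = 53.0% → the annual plan
Affiliate: Plan X 1619/2900 = 55.8%, the annual plan 49/75 = 65.3% → the annual plan
Overall: Plan X 2383/4741 = 50.3%, the annual plan 1340/3100 = 43.2% → Plan X
The annual plan wins each signup group but Plan X wins overall — the comparison reverses. The annual plan's customers skew toward referral, which has a lower base rate.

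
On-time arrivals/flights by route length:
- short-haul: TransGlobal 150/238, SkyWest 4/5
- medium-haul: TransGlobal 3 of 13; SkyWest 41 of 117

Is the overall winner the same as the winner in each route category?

Short-haul: TransGlobal 150/238 = 63.0%, SkyWest 4/5 = 80.0% → SkyWest
Medium-haul: TransGlobal 3/13 = 23.1%, SkyWest 41/117 = 35.0% → SkyWest
Overall: TransGlobal 153/251 = 61.0%, SkyWest 45/122 = 36.9% → TransGlobal
SkyWest wins each route group but TransGlobal wins overall — the comparison reverses. SkyWest's flights skew toward medium-haul, which has a lower base rate.

No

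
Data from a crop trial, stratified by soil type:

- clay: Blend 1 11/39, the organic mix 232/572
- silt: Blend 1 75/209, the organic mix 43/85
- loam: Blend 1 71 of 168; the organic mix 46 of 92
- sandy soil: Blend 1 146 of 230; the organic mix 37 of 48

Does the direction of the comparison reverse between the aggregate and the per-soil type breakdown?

Clay: Blend 1 11/39 = 28.2%, the organic mix 232/572 = 40.6% → the organic mix
Silt: Blend 1 75/209 = 35.9%, the organic mix 43/85 = 50.6% → the organic mix
Loam: Blend 1 71/168 = 42.3%, the organic mix 46/92 = 50.0% → the organic mix
Sandy soil: Blend 1 146/230 = 63.5%, the organic mix 37/48 = 77.1% → the organic mix
Overall: Blend 1 303/646 = 46.9%, the organic mix 358/797 = 44.9% → Blend 1
The organic mix wins each soil group but Blend 1 wins overall — the comparison reverses. The organic mix's plots skew toward clay, which has a lower base rate.

Yes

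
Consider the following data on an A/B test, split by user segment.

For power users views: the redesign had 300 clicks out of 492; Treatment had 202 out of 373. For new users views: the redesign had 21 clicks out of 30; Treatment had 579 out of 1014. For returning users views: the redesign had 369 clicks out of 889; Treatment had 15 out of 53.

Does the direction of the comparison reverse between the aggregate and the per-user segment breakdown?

Power users: the redesign 300/492 = 61.0%, Treatment 202/373 = 54.2% → the redesign
New users: the redesign 21/30 = 70.0%, Treatment 579/1014 = 57.1% → the redesign
Returning users: the redesign 369/889 = 41.5%, Treatment 15/53 = 28.3% → the redesign
Overall: the redesign 690/1411 = 48.9%, Treatment 796/1440 = 55.3% → Treatment
The redesign wins each user group but Treatment wins overall — the comparison reverses. The redesign's views skew toward returning users, which has a lower base rate.

Yes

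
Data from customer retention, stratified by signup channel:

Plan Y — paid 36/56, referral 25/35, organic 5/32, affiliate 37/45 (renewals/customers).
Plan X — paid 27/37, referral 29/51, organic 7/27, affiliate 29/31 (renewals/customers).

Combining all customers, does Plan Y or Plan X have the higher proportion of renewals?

Paid: Plan Y 36/56 = 64.3%, Plan X 27/37 = 73.0% → Plan X
Referral: Plan Y 25/35 = 71.4%, Plan X 29/51 = 56.9% → Plan Y
Organic: Plan Y 5/32 = 15.6%, Plan X 7/27 = 25.9% → Plan X
Affiliate: Plan Y 37/45 = 82.2%, Plan X 29/31 = 93.5% → Plan X
Overall: Plan Y 103/168 = 61.3%, Plan X 92/146 = 63.0% → Plan X
(Neither sweeps every signup group, but Plan X has the higher pooled rate.)

Plan X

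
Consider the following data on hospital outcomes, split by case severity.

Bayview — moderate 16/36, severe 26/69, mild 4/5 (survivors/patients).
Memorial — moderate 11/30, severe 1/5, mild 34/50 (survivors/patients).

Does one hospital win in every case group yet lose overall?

Yes

Moderate: Bayview 16/36 = 44.4%, Memorial 11/30 = 36.7% → Bayview
Severe: Bayview 26/69 = 37.7%, Memorial 1/5 = 20.0% → Bayview
Mild: Bayview 4/5 = 80.0%, Memorial 34/50 = 68.0% → Bayview
Overall: Bayview 46/110 = 41.8%, Memorial 46/85 = 54.1% → Memorial
Bayview wins each case group but Memorial wins overall — the comparison reverses. Bayview's patients skew toward severe, which has a lower base rate.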